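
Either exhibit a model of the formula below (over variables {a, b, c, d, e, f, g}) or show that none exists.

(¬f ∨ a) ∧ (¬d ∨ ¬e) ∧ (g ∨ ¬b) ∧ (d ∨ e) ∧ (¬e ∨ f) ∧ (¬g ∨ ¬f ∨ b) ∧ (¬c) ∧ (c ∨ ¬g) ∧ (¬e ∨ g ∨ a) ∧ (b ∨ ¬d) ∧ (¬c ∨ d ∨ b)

From the singleton clause (¬c), c = False.
From the singleton clause (¬g), g = False.
From the singleton clause (¬b), b = False.
From the singleton clause (¬d), d = False.
From the singleton clause (e), e = True.
From the singleton clause (f), f = True.
From the singleton clause (a), a = True.
All clauses are satisfied.

a ↦ True; b ↦ False; c ↦ False; d ↦ False; e ↦ True; f ↦ True; g ↦ False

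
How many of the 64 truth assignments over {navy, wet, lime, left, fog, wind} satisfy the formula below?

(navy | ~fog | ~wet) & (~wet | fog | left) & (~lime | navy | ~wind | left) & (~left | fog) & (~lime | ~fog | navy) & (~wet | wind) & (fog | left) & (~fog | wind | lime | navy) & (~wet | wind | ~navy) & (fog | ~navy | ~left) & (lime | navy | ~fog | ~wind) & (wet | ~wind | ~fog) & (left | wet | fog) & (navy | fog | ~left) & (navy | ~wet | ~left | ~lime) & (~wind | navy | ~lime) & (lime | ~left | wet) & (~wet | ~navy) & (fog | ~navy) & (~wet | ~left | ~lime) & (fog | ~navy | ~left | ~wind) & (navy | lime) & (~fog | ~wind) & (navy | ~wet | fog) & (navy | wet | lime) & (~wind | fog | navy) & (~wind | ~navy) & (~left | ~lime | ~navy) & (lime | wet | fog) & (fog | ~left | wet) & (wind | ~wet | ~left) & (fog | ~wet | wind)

There are 2^6 = 64 truth assignments over (navy, wet, lime, left, fog, wind).
Split on wet. With wet = 1, the clauses containing wet are satisfied and ~wet drops from the rest; 0 of the 2^5 = 32 assignments to the other variables satisfy what remains.
With wet = 0, by the same count on the reduced clause set, 2 assignments work.
(One model: navy=T, wet=F, lime=F, left=F, fog=T, wind=F.)
Total: 0 + 2 = 2.

2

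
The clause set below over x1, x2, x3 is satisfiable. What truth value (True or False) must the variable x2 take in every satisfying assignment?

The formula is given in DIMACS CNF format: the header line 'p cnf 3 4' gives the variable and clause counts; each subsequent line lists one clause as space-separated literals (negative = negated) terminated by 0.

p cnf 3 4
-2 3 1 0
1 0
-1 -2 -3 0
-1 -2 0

Suppose x2 = True.
From the singleton clause (x1), x1 = True.
That conflicts with the unit clause (¬x1).
So every satisfying assignment has x2 = False.

False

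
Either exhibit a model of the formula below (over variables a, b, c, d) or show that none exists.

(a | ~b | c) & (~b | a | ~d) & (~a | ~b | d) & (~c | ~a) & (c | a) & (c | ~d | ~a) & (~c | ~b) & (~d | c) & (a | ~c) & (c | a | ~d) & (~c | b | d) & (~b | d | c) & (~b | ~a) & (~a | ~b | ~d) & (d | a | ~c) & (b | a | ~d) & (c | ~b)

a=1,  b=0,  c=0,  d=0

Branch on c: set c = 0.
(a) alone gives a = 1.
(~d) alone gives d = 0.
(~b) alone gives b = 0.
All clauses are satisfied.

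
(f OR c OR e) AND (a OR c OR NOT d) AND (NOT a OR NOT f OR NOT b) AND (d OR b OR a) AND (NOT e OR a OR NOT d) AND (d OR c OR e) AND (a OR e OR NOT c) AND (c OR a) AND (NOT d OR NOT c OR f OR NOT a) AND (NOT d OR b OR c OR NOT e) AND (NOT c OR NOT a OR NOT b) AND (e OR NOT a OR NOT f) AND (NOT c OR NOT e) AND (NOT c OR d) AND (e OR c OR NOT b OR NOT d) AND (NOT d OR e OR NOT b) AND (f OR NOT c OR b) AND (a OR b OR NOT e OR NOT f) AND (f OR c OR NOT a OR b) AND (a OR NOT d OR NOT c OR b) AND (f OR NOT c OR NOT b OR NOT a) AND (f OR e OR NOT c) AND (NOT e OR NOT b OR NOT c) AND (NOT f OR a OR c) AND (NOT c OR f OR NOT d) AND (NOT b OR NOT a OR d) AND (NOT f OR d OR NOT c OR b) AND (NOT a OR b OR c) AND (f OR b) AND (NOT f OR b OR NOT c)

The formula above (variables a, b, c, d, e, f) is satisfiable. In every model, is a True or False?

Suppose a = false.
The clause (c) is unit, so c = true.
The clause (e) is unit, so e = true.
That conflicts with the unit clause (NOT e).
So every satisfying assignment has a = True.

True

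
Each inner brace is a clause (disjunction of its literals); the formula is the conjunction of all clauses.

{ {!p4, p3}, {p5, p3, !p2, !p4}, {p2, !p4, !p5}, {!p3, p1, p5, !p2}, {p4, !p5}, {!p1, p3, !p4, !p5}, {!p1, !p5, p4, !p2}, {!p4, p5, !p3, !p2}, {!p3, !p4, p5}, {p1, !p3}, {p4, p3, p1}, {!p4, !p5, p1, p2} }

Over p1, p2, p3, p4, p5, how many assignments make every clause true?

5

There are 2^5 = 32 truth assignments over (p1, p2, p3, p4, p5).
Split on p2. With p2 = true, the clauses containing p2 are satisfied and !p2 drops from the rest; 3 of the 2^4 = 16 assignments to the other variables satisfy what remains.
With p2 = false, by the same count on the reduced clause set, 2 assignments work.
(One model: p1=T, p2=F, p3=F, p4=F, p5=F.)
Total: 3 + 2 = 5.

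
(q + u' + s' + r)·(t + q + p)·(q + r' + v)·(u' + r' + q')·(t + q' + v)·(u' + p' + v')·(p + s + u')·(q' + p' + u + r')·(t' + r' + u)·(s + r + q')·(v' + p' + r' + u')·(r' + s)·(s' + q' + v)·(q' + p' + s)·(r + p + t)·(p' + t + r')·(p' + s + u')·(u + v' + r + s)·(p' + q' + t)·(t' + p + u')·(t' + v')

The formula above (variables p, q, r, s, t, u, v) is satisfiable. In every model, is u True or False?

Suppose u = 1.
Suppose r = 0.
Suppose q = 1.
The clause (s) is unit, so s = 1.
The clause (v) is unit, so v = 1.
The clause (p') is unit, so p = 0.
The clause (t) is unit, so t = 1.
But (t') is also a unit clause — contradiction.
That branch fails; take q = 0 instead.
The clause (s') is unit, so s = 0.
The clause (p) is unit, so p = 1.
But (p') is also a unit clause — contradiction.
Neither q = 1 nor q = 0 works.
That branch fails; take r = 1 instead.
The clause (q') is unit, so q = 0.
The clause (v) is unit, so v = 1.
The clause (p') is unit, so p = 0.
The clause (t) is unit, so t = 1.
But (t') is also a unit clause — contradiction.
Neither r = 1 nor r = 0 works.
So every satisfying assignment has u = False.

False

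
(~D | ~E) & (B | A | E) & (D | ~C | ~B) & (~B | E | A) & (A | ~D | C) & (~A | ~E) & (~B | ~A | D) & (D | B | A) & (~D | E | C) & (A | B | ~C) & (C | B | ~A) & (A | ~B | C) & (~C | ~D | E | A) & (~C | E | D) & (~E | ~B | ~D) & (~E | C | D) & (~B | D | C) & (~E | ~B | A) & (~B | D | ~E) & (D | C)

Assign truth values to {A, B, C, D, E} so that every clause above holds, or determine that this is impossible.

A=1,  B=0,  C=1,  D=1,  E=0

Suppose D = 1.
Unit clause (~E) forces E = 0.
Unit clause (C) forces C = 1.
Unit clause (A) forces A = 1.
Every clause is now satisfied; B is unconstrained.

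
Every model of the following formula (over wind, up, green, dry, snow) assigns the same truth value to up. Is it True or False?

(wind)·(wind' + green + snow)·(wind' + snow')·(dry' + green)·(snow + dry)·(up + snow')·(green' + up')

False

Suppose up = 1.
Unit clause (wind) forces wind = 1.
Unit clause (snow') forces snow = 0.
Unit clause (green) forces green = 1.
Now (green') is unsatisfied and unit — conflict.
So every satisfying assignment has up = False.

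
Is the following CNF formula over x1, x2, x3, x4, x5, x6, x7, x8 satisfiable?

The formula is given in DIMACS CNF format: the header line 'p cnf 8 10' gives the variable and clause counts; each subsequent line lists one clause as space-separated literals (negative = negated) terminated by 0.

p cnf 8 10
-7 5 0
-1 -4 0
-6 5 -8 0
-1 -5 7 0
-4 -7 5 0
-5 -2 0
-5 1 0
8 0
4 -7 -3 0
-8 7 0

The clause (x8) is unit, so x8 = True.
The clause (x7) is unit, so x7 = True.
The clause (x5) is unit, so x5 = True.
The clause (¬x2) is unit, so x2 = False.
The clause (x1) is unit, so x1 = True.
The clause (¬x4) is unit, so x4 = False.
The clause (¬x3) is unit, so x3 = False.
All clauses hold; x6 can take either value.
A satisfying assignment: x1=True,  x2=False,  x3=False,  x4=False,  x5=True,  x6=False,  x7=True,  x8=True.

Satisfiable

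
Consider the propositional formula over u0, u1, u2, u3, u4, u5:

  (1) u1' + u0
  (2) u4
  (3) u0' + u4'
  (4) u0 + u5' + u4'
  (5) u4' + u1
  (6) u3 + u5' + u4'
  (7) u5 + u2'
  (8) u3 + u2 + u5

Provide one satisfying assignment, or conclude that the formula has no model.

The clause (u4) is unit, so u4 = 1.
The clause (u0') is unit, so u0 = 0.
The clause (u1') is unit, so u1 = 0.
That conflicts with the unit clause (u1).

UNSATISFIABLE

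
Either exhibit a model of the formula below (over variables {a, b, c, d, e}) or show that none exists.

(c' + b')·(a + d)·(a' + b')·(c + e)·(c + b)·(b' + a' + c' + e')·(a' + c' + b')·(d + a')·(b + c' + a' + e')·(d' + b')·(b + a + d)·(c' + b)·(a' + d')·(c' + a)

UNSATISFIABLE

Suppose c = 0.
(e) alone gives e = 1.
(b) alone gives b = 1.
(a') alone gives a = 0.
(d) alone gives d = 1.
That conflicts with the unit clause (d').
That branch fails; take c = 1 instead.
(b') alone gives b = 0.
That conflicts with the unit clause (b).
Either choice for c ends in contradiction.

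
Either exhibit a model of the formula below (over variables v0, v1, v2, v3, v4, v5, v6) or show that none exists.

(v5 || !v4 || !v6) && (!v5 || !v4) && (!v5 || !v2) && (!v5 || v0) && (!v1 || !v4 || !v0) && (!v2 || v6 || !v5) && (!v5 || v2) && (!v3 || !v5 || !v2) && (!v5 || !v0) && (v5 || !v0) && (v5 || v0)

UNSATISFIABLE

Branch on v5: set v5 = false.
The clause (!v0) is unit, so v0 = false.
Now (v0) is unsatisfied and unit — conflict.
Backtrack on v5: now try v5 = true.
The clause (!v4) is unit, so v4 = false.
The clause (!v2) is unit, so v2 = false.
Now (v2) is unsatisfied and unit — conflict.
Neither v5 = true nor v5 = false works.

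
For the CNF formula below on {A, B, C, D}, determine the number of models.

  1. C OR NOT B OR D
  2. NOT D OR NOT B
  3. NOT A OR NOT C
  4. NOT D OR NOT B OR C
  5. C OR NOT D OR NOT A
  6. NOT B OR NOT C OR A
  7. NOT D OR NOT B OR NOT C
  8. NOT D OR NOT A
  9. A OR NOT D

3

There are 2^4 = 16 truth assignments over (A, B, C, D).
Check each against the 9 clauses (columns in the order A, B, C, D):
  F F F F  ✓ satisfies all
  F F F T  ✗ fails (A OR NOT D)
  F F T F  ✓ satisfies all
  F F T T  ✗ fails (A OR NOT D)
  F T F F  ✗ fails (C OR NOT B OR D)
  F T F T  ✗ fails (NOT D OR NOT B)
  F T T F  ✗ fails (NOT B OR NOT C OR A)
  F T T T  ✗ fails (NOT D OR NOT B)
  T F F F  ✓ satisfies all
  T F F T  ✗ fails (C OR NOT D OR NOT A)
  T F T F  ✗ fails (NOT A OR NOT C)
  T F T T  ✗ fails (NOT A OR NOT C)
  T T F F  ✗ fails (C OR NOT B OR D)
  T T F T  ✗ fails (NOT D OR NOT B)
  T T T F  ✗ fails (NOT A OR NOT C)
  T T T T  ✗ fails (NOT D OR NOT B)
3 of the 16 rows are models.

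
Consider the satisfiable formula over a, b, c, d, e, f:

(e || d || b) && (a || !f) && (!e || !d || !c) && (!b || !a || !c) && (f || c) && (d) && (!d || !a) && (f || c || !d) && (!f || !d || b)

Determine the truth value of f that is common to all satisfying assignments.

False

Suppose f = true.
The clause (a) is unit, so a = true.
The clause (d) is unit, so d = true.
That conflicts with the unit clause (!d).
So every satisfying assignment has f = False.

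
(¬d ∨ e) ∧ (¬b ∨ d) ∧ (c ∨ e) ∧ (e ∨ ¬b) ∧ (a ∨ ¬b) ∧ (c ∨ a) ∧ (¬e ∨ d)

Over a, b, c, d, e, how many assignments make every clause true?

7

There are 2^5 = 32 truth assignments over (a, b, c, d, e).
Split on c. With c = True, the clauses containing c are satisfied and ¬c drops from the rest; 5 of the 2^4 = 16 assignments to the other variables satisfy what remains.
With c = False, by the same count on the reduced clause set, 2 assignments work.
(One model: a=F, b=F, c=T, d=F, e=F.)
Total: 5 + 2 = 7.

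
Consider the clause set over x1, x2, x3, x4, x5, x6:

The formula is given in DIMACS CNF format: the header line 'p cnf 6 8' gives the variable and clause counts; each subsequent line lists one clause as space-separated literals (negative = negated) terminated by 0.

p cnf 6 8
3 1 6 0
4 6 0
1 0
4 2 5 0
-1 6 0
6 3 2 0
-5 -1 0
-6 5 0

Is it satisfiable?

No

From the singleton clause (x1), x1 = True.
From the singleton clause (x6), x6 = True.
From the singleton clause (¬x5), x5 = False.
That conflicts with the unit clause (x5).
No assignment satisfies every clause.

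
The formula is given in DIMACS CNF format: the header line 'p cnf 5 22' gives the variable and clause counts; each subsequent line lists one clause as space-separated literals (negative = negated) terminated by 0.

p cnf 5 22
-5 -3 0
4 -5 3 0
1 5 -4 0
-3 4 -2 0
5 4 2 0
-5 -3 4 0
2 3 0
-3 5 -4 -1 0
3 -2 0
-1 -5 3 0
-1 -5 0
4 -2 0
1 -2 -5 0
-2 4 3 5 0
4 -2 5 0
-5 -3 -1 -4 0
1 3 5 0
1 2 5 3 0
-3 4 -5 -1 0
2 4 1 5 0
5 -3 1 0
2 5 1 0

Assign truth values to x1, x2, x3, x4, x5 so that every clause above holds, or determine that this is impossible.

UNSATISFIABLE

Case x5 = False:
Case x1 = True:
Case x4 = True:
From the singleton clause (¬x3), x3 = False.
From the singleton clause (x2), x2 = True.
Now (¬x2) is unsatisfied and unit — conflict.
So x4 must be the other value — set x4 = False.
From the singleton clause (x2), x2 = True.
Now (¬x2) is unsatisfied and unit — conflict.
Neither x4 = True nor x4 = False works.
So x1 must be the other value — set x1 = False.
From the singleton clause (¬x4), x4 = False.
From the singleton clause (x2), x2 = True.
Now (¬x2) is unsatisfied and unit — conflict.
Neither x1 = True nor x1 = False works.
So x5 must be the other value — set x5 = True.
From the singleton clause (¬x3), x3 = False.
From the singleton clause (x4), x4 = True.
From the singleton clause (x2), x2 = True.
Now (¬x2) is unsatisfied and unit — conflict.
Neither x5 = True nor x5 = False works.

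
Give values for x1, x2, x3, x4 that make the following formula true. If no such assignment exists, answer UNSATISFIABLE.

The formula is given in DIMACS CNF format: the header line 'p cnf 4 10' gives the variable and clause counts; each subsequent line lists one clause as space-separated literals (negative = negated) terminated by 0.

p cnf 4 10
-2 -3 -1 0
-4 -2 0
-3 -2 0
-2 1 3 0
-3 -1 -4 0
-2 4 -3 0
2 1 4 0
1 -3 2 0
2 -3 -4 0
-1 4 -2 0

x1: False, x2: False, x3: False, x4: True

Try x4 = True.
(¬x2) alone gives x2 = False.
(¬x3) alone gives x3 = False.
No clause remains; x1 is free.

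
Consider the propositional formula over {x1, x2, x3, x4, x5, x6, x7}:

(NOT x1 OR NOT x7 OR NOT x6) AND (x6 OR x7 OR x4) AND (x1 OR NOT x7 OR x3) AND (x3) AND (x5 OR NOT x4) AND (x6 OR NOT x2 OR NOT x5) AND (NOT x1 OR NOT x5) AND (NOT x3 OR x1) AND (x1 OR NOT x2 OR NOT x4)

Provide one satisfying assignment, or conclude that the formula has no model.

Unit clause (x3) forces x3 = true.
Unit clause (x1) forces x1 = true.
Unit clause (NOT x5) forces x5 = false.
Unit clause (NOT x4) forces x4 = false.
Suppose x7 = true.
Unit clause (NOT x6) forces x6 = false.
Every clause is now satisfied; x2 is unconstrained.

x1=true, x2=true, x3=true, x4=false, x5=false, x6=false, x7=true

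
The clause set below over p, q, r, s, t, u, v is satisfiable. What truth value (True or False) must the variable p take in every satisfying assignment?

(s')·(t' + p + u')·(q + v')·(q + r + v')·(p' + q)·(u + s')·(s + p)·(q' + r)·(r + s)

True

Suppose p = 0.
(s') alone gives s = 0.
Now (s) is unsatisfied and unit — conflict.
So every satisfying assignment has p = True.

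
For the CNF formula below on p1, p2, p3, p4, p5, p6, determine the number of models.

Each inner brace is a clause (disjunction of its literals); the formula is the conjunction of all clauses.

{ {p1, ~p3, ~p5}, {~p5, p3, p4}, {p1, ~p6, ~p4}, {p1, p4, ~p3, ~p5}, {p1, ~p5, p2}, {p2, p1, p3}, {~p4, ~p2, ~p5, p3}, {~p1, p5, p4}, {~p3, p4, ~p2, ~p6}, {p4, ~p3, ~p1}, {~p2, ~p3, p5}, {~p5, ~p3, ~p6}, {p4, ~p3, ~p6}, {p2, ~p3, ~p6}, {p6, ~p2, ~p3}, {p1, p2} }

11

There are 2^6 = 64 truth assignments over (p1, p2, p3, p4, p5, p6).
Split on p4. With p4 = 1, the clauses containing p4 are satisfied and ~p4 drops from the rest; 9 of the 2^5 = 32 assignments to the other variables satisfy what remains.
With p4 = 0, by the same count on the reduced clause set, 2 assignments work.
(One model: p1=F, p2=T, p3=F, p4=F, p5=F, p6=F.)
Total: 9 + 2 = 11.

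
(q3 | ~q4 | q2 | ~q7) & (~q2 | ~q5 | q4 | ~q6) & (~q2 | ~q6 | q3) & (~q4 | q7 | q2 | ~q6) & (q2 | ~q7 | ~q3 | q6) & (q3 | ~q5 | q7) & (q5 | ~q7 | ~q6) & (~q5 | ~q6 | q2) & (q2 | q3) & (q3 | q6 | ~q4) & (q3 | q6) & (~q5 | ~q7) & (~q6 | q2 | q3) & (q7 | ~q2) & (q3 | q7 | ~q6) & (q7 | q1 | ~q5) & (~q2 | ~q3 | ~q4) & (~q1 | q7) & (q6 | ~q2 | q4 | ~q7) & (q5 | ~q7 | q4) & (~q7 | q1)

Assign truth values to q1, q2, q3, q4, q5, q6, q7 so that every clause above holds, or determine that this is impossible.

q1 ↦ 0, q2 ↦ 0, q3 ↦ 1, q4 ↦ 0, q5 ↦ 0, q6 ↦ 0, q7 ↦ 0

Branch on q2: set q2 = 0.
(q3) alone gives q3 = 1.
Branch on q7: set q7 = 0.
(~q1) alone gives q1 = 0.
(~q5) alone gives q5 = 0.
Branch on q4: set q4 = 0.
No clause remains; q6 is free.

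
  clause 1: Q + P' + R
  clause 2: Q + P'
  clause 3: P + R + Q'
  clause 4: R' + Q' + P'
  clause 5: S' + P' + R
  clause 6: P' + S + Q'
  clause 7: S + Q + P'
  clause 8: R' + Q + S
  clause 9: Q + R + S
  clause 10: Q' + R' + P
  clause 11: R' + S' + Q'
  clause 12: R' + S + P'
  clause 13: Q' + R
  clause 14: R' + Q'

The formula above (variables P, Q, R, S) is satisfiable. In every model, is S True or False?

True

Suppose S = 0.
Branch on Q: set Q = 1.
(P') alone gives P = 0.
(R) alone gives R = 1.
That conflicts with the unit clause (R').
Backtrack on Q: now try Q = 0.
(P') alone gives P = 0.
(R') alone gives R = 0.
That conflicts with the unit clause (R).
Both values of Q lead to a conflict.
So every satisfying assignment has S = True.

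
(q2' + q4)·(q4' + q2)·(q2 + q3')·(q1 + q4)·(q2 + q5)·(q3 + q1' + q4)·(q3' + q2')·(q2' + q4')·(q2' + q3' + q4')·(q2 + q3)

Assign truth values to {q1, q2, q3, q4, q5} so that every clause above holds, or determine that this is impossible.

Branch on q2: set q2 = 0.
Unit clause (q4') forces q4 = 0.
Unit clause (q3') forces q3 = 0.
That conflicts with the unit clause (q3).
That branch fails; take q2 = 1 instead.
Unit clause (q4) forces q4 = 1.
That conflicts with the unit clause (q4').
Both values of q2 lead to a conflict.

UNSATISFIABLE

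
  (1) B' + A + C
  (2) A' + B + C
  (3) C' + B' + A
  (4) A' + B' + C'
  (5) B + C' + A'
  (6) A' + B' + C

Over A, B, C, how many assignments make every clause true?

There are 2^3 = 8 truth assignments over (A, B, C).
Check each against the 6 clauses (columns in the order A, B, C):
  F F F  ✓ satisfies all
  F F T  ✓ satisfies all
  F T F  ✗ fails (B' + A + C)
  F T T  ✗ fails (C' + B' + A)
  T F F  ✗ fails (A' + B + C)
  T F T  ✗ fails (B + C' + A')
  T T F  ✗ fails (A' + B' + C)
  T T T  ✗ fails (A' + B' + C')
2 of the 8 rows are models.

2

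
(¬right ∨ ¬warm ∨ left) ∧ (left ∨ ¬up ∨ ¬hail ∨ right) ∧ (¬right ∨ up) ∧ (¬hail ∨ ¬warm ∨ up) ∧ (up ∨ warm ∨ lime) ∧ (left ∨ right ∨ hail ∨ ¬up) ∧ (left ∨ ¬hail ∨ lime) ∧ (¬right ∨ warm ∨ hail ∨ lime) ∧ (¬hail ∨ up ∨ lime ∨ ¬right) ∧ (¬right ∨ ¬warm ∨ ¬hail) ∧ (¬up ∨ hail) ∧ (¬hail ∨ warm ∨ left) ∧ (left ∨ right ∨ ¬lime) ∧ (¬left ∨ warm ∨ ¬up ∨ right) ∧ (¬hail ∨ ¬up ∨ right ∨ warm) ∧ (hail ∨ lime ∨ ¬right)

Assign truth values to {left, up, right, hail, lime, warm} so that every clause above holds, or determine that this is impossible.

Suppose right = False.
Suppose up = True.
From the singleton clause (hail), hail = True.
From the singleton clause (left), left = True.
From the singleton clause (warm), warm = True.
Every clause is now satisfied; lime is unconstrained.

left: True, up: True, right: False, hail: True, lime: True, warm: True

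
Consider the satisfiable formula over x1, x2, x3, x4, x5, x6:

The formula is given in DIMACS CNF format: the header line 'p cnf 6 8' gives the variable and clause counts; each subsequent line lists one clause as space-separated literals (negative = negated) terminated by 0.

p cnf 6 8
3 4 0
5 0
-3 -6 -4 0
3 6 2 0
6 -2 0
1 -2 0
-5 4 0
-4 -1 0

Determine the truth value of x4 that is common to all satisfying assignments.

True

Suppose x4 = False.
(x3) alone gives x3 = True.
(x5) alone gives x5 = True.
That conflicts with the unit clause (¬x5).
So every satisfying assignment has x4 = True.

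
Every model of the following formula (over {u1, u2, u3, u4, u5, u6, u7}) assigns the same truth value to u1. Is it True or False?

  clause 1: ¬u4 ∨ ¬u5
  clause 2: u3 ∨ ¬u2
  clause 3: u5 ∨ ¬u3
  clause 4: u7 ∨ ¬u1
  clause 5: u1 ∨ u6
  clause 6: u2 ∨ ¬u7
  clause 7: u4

False

Suppose u1 = True.
From the singleton clause (u7), u7 = True.
From the singleton clause (u2), u2 = True.
From the singleton clause (u3), u3 = True.
From the singleton clause (u5), u5 = True.
From the singleton clause (¬u4), u4 = False.
Now (u4) is unsatisfied and unit — conflict.
So every satisfying assignment has u1 = False.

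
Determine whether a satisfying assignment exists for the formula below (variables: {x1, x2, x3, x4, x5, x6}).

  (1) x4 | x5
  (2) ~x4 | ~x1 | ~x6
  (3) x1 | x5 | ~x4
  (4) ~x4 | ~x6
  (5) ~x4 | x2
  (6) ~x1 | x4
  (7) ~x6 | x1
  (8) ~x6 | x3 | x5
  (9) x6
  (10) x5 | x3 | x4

No, unsatisfiable

(x6) alone gives x6 = 1.
(~x4) alone gives x4 = 0.
(x5) alone gives x5 = 1.
(~x1) alone gives x1 = 0.
That conflicts with the unit clause (x1).
No assignment satisfies every clause.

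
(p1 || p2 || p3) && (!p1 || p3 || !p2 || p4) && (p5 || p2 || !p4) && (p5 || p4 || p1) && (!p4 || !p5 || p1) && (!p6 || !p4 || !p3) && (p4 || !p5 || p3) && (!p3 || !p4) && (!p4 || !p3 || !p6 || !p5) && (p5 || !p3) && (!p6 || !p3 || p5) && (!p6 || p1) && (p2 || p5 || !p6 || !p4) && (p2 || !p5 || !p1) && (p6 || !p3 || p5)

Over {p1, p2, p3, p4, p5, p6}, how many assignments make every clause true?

There are 2^6 = 64 truth assignments over (p1, p2, p3, p4, p5, p6).
Split on p6. With p6 = true, the clauses containing p6 are satisfied and !p6 drops from the rest; 4 of the 2^5 = 32 assignments to the other variables satisfy what remains.
With p6 = false, by the same count on the reduced clause set, 7 assignments work.
(One model: p1=F, p2=F, p3=T, p4=F, p5=T, p6=F.)
Total: 4 + 7 = 11.

11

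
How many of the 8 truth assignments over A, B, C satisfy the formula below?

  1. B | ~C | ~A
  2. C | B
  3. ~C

2

There are 2^3 = 8 truth assignments over (A, B, C).
Split on A. With A = 1, the clauses containing A are satisfied and ~A drops from the rest; 1 of the 2^2 = 4 assignments to the other variables satisfy what remains.
With A = 0, by the same count on the reduced clause set, 1 assignment works.
(One model: A=F, B=T, C=F.)
Total: 1 + 1 = 2.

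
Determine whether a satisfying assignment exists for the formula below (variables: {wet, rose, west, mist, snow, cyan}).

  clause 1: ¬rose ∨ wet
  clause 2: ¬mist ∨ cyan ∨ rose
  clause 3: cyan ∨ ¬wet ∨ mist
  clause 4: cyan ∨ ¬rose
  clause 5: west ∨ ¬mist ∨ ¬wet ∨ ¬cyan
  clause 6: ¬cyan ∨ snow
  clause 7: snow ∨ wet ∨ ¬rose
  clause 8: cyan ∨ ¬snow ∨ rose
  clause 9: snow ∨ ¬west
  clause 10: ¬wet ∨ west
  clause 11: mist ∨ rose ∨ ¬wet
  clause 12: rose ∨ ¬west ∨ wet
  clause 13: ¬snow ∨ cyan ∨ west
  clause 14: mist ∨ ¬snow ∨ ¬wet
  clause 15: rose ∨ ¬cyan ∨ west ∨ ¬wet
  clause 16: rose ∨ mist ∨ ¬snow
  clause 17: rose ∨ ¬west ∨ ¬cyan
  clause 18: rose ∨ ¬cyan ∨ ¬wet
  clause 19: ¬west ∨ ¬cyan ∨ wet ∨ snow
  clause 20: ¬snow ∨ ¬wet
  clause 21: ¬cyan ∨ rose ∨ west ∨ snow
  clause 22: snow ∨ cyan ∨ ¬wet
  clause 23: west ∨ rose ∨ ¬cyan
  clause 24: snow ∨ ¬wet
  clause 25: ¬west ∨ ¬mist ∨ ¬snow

Branch on rose: set rose = False.
Branch on mist: set mist = False.
Unit clause (¬wet) forces wet = False.
Unit clause (¬west) forces west = False.
Unit clause (¬snow) forces snow = False.
Unit clause (¬cyan) forces cyan = False.
Every clause now holds.
A satisfying assignment: wet=False; rose=False; west=False; mist=False; snow=False; cyan=False.

Satisfiable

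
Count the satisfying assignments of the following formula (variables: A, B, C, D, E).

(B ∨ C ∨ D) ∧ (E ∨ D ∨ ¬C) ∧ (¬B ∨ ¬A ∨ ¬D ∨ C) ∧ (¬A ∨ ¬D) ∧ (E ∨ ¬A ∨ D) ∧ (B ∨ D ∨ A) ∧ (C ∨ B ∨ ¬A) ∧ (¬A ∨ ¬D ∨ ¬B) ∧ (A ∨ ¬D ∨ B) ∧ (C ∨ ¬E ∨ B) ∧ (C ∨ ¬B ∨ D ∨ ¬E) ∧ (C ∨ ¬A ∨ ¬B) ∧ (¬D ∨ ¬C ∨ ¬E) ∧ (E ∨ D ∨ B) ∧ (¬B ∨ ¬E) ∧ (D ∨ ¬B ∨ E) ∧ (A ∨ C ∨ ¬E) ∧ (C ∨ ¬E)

There are 2^5 = 32 truth assignments over (A, B, C, D, E).
Split on C. With C = True, the clauses containing C are satisfied and ¬C drops from the rest; 2 of the 2^4 = 16 assignments to the other variables satisfy what remains.
With C = False, by the same count on the reduced clause set, 1 assignment works.
(One model: A=F, B=T, C=F, D=T, E=F.)
Total: 2 + 1 = 3.

3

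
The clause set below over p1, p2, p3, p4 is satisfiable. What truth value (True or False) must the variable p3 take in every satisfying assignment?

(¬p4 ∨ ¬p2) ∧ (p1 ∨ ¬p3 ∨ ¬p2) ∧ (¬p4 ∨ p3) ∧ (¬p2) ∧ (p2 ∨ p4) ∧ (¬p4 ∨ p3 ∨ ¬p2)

Suppose p3 = False.
From the singleton clause (¬p4), p4 = False.
From the singleton clause (¬p2), p2 = False.
That conflicts with the unit clause (p2).
So every satisfying assignment has p3 = True.

True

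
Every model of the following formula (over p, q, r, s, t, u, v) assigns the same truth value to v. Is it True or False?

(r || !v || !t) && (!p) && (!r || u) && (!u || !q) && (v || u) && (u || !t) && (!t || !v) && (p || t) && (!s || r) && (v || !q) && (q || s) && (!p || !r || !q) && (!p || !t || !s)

False

Suppose v = true.
(!p) alone gives p = false.
(!t) alone gives t = false.
But (t) is also a unit clause — contradiction.
So every satisfying assignment has v = False.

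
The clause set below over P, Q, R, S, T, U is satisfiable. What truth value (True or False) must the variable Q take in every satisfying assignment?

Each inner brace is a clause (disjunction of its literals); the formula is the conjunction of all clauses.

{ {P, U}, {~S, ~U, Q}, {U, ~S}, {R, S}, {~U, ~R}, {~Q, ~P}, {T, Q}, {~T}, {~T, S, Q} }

True

Suppose Q = 0.
The clause (T) is unit, so T = 1.
Now (~T) is unsatisfied and unit — conflict.
So every satisfying assignment has Q = True.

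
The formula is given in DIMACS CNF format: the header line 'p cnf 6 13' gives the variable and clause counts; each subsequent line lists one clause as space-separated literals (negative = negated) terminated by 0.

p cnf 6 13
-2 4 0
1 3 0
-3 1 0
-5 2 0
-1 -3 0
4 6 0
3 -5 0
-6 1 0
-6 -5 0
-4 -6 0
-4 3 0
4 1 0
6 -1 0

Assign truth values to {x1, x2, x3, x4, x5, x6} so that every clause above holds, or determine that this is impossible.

Case x2 = False:
From the singleton clause (¬x5), x5 = False.
Case x1 = True:
From the singleton clause (¬x3), x3 = False.
From the singleton clause (¬x4), x4 = False.
From the singleton clause (x6), x6 = True.
Every clause now holds.

x1: True, x2: False, x3: False, x4: False, x5: False, x6: True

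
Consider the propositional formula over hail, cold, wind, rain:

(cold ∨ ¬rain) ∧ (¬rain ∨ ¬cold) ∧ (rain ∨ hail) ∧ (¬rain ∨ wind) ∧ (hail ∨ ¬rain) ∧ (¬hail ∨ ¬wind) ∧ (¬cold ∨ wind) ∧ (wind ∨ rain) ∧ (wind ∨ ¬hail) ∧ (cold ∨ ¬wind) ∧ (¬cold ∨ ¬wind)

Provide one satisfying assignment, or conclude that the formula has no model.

UNSATISFIABLE

Branch on cold: set cold = True.
Unit clause (¬rain) forces rain = False.
Unit clause (hail) forces hail = True.
Unit clause (¬wind) forces wind = False.
Now (wind) is unsatisfied and unit — conflict.
Undo cold and try cold = False.
Unit clause (¬rain) forces rain = False.
Unit clause (hail) forces hail = True.
Unit clause (¬wind) forces wind = False.
Now (wind) is unsatisfied and unit — conflict.
Neither cold = True nor cold = False works.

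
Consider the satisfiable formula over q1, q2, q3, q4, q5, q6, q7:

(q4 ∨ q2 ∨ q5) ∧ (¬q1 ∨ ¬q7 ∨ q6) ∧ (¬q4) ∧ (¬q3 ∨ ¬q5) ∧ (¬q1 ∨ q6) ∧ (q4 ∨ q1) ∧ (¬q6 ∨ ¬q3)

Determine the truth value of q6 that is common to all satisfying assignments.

True

Suppose q6 = False.
The clause (¬q4) is unit, so q4 = False.
The clause (¬q1) is unit, so q1 = False.
That conflicts with the unit clause (q1).
So every satisfying assignment has q6 = True.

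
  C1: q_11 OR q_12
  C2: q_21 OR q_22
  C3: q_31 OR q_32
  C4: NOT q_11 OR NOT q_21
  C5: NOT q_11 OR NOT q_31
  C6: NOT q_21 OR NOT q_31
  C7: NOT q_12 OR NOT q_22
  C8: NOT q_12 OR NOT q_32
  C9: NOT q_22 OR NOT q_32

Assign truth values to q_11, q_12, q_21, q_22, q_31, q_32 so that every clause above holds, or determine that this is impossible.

UNSATISFIABLE

Branch on q_11: set q_11 = true.
Unit clause (NOT q_21) forces q_21 = false.
Unit clause (q_22) forces q_22 = true.
Unit clause (NOT q_31) forces q_31 = false.
Unit clause (q_32) forces q_32 = true.
That conflicts with the unit clause (NOT q_32).
Undo q_11 and try q_11 = false.
Unit clause (q_12) forces q_12 = true.
Unit clause (NOT q_22) forces q_22 = false.
Unit clause (q_21) forces q_21 = true.
Unit clause (NOT q_31) forces q_31 = false.
Unit clause (q_32) forces q_32 = true.
That conflicts with the unit clause (NOT q_32).
Neither q_11 = true nor q_11 = false works.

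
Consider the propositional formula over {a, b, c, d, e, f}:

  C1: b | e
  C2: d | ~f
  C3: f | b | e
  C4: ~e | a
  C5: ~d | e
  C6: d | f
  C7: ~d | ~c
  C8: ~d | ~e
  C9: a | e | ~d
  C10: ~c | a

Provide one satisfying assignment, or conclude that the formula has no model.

UNSATISFIABLE

Case b = 1:
Case d = 1:
(e) alone gives e = 1.
But (~e) is also a unit clause — contradiction.
That branch fails; take d = 0 instead.
(~f) alone gives f = 0.
But (f) is also a unit clause — contradiction.
Either choice for d ends in contradiction.
That branch fails; take b = 0 instead.
(e) alone gives e = 1.
(a) alone gives a = 1.
(~d) alone gives d = 0.
(~f) alone gives f = 0.
But (f) is also a unit clause — contradiction.
Either choice for b ends in contradiction.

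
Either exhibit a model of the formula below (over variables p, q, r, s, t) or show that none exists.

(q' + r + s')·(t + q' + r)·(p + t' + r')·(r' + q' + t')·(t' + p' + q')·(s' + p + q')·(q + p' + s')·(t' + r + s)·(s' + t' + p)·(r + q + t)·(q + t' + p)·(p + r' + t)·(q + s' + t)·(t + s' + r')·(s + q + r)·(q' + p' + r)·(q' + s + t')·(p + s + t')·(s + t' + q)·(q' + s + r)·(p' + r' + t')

p: 1,  q: 0,  r: 1,  s: 0,  t: 0

Suppose q = 0.
Suppose p = 1.
From the singleton clause (s'), s = 0.
From the singleton clause (r), r = 1.
From the singleton clause (t'), t = 0.
This assignment satisfies each clause.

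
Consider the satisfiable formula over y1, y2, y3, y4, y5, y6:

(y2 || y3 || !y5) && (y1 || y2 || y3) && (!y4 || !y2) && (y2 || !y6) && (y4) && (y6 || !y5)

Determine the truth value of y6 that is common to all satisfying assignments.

Suppose y6 = true.
Unit clause (y2) forces y2 = true.
Unit clause (!y4) forces y4 = false.
That conflicts with the unit clause (y4).
So every satisfying assignment has y6 = False.

False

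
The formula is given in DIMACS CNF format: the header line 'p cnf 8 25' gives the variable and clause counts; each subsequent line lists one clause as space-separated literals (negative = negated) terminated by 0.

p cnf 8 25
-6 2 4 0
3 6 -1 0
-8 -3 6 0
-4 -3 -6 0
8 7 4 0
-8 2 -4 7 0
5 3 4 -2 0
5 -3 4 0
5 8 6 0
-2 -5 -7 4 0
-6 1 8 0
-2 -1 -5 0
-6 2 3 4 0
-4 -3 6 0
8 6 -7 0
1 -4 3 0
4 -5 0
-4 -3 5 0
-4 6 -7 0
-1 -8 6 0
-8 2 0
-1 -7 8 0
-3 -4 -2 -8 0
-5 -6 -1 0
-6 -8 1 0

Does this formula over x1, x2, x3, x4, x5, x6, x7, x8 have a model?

Satisfiable

Branch on x4: set x4 = True.
Branch on x3: set x3 = False.
Unit clause (x1) forces x1 = True.
Unit clause (x6) forces x6 = True.
Unit clause (¬x5) forces x5 = False.
Branch on x8: set x8 = True.
Unit clause (x2) forces x2 = True.
Every clause is now satisfied; x7 is unconstrained.
A satisfying assignment: x1: True; x2: True; x3: False; x4: True; x5: False; x6: True; x7: False; x8: True.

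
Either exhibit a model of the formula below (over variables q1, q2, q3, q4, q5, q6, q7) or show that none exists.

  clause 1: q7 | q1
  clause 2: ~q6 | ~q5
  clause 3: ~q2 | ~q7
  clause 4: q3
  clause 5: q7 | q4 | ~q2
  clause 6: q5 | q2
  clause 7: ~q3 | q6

q1 ↦ 1,  q2 ↦ 1,  q3 ↦ 1,  q4 ↦ 1,  q5 ↦ 0,  q6 ↦ 1,  q7 ↦ 0

Unit clause (q3) forces q3 = 1.
Unit clause (q6) forces q6 = 1.
Unit clause (~q5) forces q5 = 0.
Unit clause (q2) forces q2 = 1.
Unit clause (~q7) forces q7 = 0.
Unit clause (q1) forces q1 = 1.
Unit clause (q4) forces q4 = 1.
Every clause now holds.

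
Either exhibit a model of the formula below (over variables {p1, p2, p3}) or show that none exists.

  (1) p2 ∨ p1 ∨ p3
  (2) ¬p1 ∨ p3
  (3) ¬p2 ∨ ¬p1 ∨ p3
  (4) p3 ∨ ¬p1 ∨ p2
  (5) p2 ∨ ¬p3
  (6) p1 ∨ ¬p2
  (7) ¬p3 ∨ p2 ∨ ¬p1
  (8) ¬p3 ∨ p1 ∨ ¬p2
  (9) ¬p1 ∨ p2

p1=True; p2=True; p3=True

Branch on p1: set p1 = True.
(p3) alone gives p3 = True.
(p2) alone gives p2 = True.
This assignment satisfies each clause.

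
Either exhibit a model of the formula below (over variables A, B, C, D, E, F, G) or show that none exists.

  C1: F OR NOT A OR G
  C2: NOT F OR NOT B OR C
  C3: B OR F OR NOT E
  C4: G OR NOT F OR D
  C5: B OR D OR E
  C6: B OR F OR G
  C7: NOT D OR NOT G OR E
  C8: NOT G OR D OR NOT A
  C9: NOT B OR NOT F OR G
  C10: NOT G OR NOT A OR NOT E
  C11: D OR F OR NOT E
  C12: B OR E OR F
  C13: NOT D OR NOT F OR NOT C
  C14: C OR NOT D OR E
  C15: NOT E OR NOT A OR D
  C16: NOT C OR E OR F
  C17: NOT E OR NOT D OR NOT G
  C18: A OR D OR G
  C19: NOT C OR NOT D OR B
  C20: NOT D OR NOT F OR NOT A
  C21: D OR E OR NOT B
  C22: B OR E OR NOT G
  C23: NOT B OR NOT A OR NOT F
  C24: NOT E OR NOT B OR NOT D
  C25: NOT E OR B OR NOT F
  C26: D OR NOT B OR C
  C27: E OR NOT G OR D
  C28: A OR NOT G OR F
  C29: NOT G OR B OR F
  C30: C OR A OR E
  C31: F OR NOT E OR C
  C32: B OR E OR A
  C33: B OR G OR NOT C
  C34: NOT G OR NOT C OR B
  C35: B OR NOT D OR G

Try F = true.
Try B = true.
(C) alone gives C = true.
(G) alone gives G = true.
(NOT D) alone gives D = false.
(NOT A) alone gives A = false.
(E) alone gives E = true.
All clauses are satisfied.

A ↦ false; B ↦ true; C ↦ true; D ↦ false; E ↦ true; F ↦ true; G ↦ true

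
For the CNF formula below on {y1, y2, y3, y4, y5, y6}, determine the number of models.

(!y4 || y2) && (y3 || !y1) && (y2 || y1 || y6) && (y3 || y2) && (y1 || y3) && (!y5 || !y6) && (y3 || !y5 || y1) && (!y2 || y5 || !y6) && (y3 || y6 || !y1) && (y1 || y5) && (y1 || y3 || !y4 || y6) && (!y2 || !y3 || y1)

7

There are 2^6 = 64 truth assignments over (y1, y2, y3, y4, y5, y6).
Split on y5. With y5 = true, the clauses containing y5 are satisfied and !y5 drops from the rest; 3 of the 2^5 = 32 assignments to the other variables satisfy what remains.
With y5 = false, by the same count on the reduced clause set, 4 assignments work.
Total: 3 + 4 = 7.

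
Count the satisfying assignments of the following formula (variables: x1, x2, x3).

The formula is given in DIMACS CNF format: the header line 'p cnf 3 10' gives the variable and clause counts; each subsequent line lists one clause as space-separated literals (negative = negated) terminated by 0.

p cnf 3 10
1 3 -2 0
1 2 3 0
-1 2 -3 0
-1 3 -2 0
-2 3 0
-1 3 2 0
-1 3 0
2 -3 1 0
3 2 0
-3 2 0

There are 2^3 = 8 truth assignments over (x1, x2, x3).
Check each against the 10 clauses (columns in the order x1, x2, x3):
  F F F  ✗ fails (x1 ∨ x2 ∨ x3)
  F F T  ✗ fails (x2 ∨ ¬x3 ∨ x1)
  F T F  ✗ fails (x1 ∨ x3 ∨ ¬x2)
  F T T  ✓ satisfies all
  T F F  ✗ fails (¬x1 ∨ x3 ∨ x2)
  T F T  ✗ fails (¬x1 ∨ x2 ∨ ¬x3)
  T T F  ✗ fails (¬x1 ∨ x3 ∨ ¬x2)
  T T T  ✓ satisfies all
2 of the 8 rows are models.

2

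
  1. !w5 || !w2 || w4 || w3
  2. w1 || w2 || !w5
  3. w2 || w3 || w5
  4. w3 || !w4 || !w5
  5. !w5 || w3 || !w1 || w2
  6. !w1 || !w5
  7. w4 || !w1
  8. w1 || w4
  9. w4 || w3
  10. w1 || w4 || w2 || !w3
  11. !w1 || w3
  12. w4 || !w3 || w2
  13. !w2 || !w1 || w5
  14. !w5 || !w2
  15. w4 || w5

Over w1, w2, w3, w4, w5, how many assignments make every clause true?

There are 2^5 = 32 truth assignments over (w1, w2, w3, w4, w5).
Split on w2. With w2 = true, the clauses containing w2 are satisfied and !w2 drops from the rest; 2 of the 2^4 = 16 assignments to the other variables satisfy what remains.
With w2 = false, by the same count on the reduced clause set, 2 assignments work.
(One model: w1=F, w2=F, w3=T, w4=T, w5=F.)
Total: 2 + 2 = 4.

4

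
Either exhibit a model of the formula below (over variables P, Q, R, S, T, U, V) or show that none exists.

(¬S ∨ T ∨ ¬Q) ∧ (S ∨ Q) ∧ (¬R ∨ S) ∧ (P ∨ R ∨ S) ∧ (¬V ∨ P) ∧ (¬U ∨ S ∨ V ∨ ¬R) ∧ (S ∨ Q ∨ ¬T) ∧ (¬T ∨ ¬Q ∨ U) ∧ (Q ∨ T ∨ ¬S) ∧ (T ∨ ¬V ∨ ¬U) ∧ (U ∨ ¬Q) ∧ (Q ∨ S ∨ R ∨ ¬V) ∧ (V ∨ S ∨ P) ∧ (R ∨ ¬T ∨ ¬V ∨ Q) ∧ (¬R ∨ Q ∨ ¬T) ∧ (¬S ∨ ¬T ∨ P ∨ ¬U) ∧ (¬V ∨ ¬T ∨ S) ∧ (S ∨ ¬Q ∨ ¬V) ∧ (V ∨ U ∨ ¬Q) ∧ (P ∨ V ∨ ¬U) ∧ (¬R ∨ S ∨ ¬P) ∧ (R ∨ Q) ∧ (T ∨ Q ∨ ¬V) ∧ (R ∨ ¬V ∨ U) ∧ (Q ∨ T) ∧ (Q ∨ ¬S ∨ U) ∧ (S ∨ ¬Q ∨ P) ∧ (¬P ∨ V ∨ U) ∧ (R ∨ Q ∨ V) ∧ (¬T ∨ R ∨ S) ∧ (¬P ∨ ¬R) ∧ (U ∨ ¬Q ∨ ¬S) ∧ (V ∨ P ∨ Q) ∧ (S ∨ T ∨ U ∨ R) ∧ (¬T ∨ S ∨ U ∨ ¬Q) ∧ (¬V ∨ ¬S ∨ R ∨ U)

P: True,  Q: True,  R: False,  S: True,  T: True,  U: True,  V: True

Branch on S: set S = True.
Branch on T: set T = True.
Branch on V: set V = True.
The clause (P) is unit, so P = True.
The clause (¬R) is unit, so R = False.
The clause (Q) is unit, so Q = True.
The clause (U) is unit, so U = True.
This assignment satisfies each clause.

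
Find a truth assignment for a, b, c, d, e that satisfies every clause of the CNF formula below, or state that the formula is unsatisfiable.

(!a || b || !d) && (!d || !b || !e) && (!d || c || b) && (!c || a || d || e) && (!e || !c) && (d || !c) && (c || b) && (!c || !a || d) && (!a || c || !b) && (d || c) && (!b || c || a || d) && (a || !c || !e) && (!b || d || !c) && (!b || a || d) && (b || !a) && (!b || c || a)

a ↦ false, b ↦ false, c ↦ true, d ↦ true, e ↦ false

Branch on e: set e = false.
Branch on d: set d = true.
Branch on a: set a = false.
Branch on c: set c = true.
No clause remains; b is free.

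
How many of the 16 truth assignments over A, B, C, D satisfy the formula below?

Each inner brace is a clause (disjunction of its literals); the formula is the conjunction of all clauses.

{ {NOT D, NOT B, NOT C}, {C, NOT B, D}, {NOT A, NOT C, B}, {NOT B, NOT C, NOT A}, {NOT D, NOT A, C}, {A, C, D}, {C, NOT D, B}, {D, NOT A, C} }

There are 2^4 = 16 truth assignments over (A, B, C, D).
Check each against the 8 clauses (columns in the order A, B, C, D):
  F F F F  ✗ fails (A OR C OR D)
  F F F T  ✗ fails (C OR NOT D OR B)
  F F T F  ✓ satisfies all
  F F T T  ✓ satisfies all
  F T F F  ✗ fails (C OR NOT B OR D)
  F T F T  ✓ satisfies all
  F T T F  ✓ satisfies all
  F T T T  ✗ fails (NOT D OR NOT B OR NOT C)
  T F F F  ✗ fails (D OR NOT A OR C)
  T F F T  ✗ fails (NOT D OR NOT A OR C)
  T F T F  ✗ fails (NOT A OR NOT C OR B)
  T F T T  ✗ fails (NOT A OR NOT C OR B)
  T T F F  ✗ fails (C OR NOT B OR D)
  T T F T  ✗ fails (NOT D OR NOT A OR C)
  T T T F  ✗ fails (NOT B OR NOT C OR NOT A)
  T T T T  ✗ fails (NOT D OR NOT B OR NOT C)
4 of the 16 rows are models.

4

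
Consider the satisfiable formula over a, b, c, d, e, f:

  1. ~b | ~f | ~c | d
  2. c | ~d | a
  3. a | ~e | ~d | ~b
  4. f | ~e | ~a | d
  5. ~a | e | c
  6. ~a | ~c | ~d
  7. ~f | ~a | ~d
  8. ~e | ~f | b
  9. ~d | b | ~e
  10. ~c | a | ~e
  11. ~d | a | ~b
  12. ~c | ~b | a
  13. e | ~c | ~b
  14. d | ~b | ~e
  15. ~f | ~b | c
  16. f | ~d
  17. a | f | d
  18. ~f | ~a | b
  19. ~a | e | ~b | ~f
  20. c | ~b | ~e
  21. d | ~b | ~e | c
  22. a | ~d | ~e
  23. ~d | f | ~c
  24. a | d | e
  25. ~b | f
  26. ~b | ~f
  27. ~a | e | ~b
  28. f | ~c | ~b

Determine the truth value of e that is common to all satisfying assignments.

False

Suppose e = 1.
Suppose f = 0.
(~d) alone gives d = 0.
(~a) alone gives a = 0.
Now (a) is unsatisfied and unit — conflict.
That branch fails; take f = 1 instead.
(b) alone gives b = 1.
Now (~b) is unsatisfied and unit — conflict.
Either choice for f ends in contradiction.
So every satisfying assignment has e = False.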